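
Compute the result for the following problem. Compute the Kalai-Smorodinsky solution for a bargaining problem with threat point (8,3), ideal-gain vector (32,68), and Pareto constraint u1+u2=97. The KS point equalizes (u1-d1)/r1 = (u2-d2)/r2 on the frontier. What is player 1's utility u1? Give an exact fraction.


Step 1: At the KS point, (u1-d1)/r1 = (u2-d2)/r2 = t and u1+u2 = 97
Step 2: u1 = d1 + r1*t and u2 = d2 + r2*t, so (d1 + r1*t) + (d2 + r2*t) = 97
Step 3: t = (97 - 8 - 3)/(32 + 68) = 86/100 = 43/50
Step 4: u1 = d1 + r1*t = 8 + 32 * 43/50 = 888/25
Step 5: (Check: u2 = d2 + r2*t = 1537/25; u1+u2 = 888/25 + 1537/25 = 97, on the frontier.)

888/25


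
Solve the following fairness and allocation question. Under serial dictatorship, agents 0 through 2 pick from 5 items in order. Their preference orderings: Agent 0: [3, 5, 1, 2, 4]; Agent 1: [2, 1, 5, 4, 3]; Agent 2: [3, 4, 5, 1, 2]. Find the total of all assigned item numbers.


Step 1: Agent 0 picks item 3
Step 2: Agent 1 picks item 2
Step 3: Agent 2 picks item 4
Step 4: Sum = 3 + 2 + 4 = 9

9


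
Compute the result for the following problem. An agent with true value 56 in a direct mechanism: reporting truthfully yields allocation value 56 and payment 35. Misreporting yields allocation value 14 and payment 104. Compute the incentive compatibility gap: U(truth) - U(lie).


Step 1: U(truth) = value - payment = 56 - 35 = 21
Step 2: U(lie) = allocation - payment = 14 - 104 = -90
Step 3: IC gap = 21 - (-90) = 111

111


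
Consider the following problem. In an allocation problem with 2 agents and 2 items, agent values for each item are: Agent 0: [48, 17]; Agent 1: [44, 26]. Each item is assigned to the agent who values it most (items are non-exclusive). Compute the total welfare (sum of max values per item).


Step 1: For each item, find the maximum value among all agents.
Step 2: Item 0 -> Agent 0 (value 48)
Step 3: Item 1 -> Agent 1 (value 26)
Step 4: Total welfare = 48 + 26 = 74

74


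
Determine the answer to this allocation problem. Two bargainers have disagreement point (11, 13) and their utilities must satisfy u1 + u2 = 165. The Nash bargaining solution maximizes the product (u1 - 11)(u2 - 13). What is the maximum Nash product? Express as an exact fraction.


Step 1: The Nash solution splits surplus symmetrically above the disagreement point
Step 2: u1 = (total + d1 - d2)/2 = (165 + 11 - 13)/2 = 163/2
Step 3: u2 = (total - d1 + d2)/2 = (165 - 11 + 13)/2 = 167/2
Step 4: Nash product = (163/2 - 11) * (167/2 - 13)
Step 5: = 141/2 * 141/2 = 19881/4

19881/4


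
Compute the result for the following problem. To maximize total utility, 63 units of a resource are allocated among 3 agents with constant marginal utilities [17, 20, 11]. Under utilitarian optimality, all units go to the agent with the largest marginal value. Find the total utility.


Step 1: The marginal utilities are [17, 20, 11]
Step 2: The highest marginal utility is 20
Step 3: All 63 units go to that agent
Step 4: Total utility = 20 * 63 = 1260

1260


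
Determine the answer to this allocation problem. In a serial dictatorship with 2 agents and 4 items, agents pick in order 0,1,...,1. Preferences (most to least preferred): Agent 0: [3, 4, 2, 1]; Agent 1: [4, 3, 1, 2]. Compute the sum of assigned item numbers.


Step 1: Agent 0 picks item 3
Step 2: Agent 1 picks item 4
Step 3: Sum = 3 + 4 = 7

7


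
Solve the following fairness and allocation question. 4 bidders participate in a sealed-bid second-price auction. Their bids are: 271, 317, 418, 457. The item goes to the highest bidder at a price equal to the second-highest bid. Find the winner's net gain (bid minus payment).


Step 1: Sort bids in descending order: 457, 418, 317, 271
Step 2: The winning bid is the highest: 457
Step 3: The payment equals the second-highest bid: 418
Step 4: Surplus = winner's bid - payment = 457 - 418 = 39

39


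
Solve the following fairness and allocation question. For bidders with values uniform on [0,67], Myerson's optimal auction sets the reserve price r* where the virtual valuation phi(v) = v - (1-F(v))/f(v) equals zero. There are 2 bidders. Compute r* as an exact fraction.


Step 1: For U[0,67], F(v) = v/67 and f(v) = 1/67
Step 2: phi(v) = v - (1 - v/67)/(1/67) = v - (67 - v) = 2v - 67
Step 3: Set phi(r*) = 0: 2r* - 67 = 0
Step 4: r* = 67/2 (the number of bidders n = 2 does not enter)

67/2


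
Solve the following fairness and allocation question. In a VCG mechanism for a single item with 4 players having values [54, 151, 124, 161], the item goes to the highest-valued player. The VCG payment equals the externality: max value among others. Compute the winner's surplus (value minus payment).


Step 1: The winner is the agent with the highest value: agent 3 with value 161
Step 2: Values of other agents: [54, 151, 124]
Step 3: VCG payment = max of others' values = 151
Step 4: Surplus = 161 - 151 = 10

10


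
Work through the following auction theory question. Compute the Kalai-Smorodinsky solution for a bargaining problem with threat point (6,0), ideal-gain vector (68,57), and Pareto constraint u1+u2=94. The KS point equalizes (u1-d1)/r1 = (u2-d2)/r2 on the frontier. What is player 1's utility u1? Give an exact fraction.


Step 1: At the KS point, (u1-d1)/r1 = (u2-d2)/r2 = t and u1+u2 = 94
Step 2: u1 = d1 + r1*t and u2 = d2 + r2*t, so (d1 + r1*t) + (d2 + r2*t) = 94
Step 3: t = (94 - 6 - 0)/(68 + 57) = 88/125
Step 4: u1 = d1 + r1*t = 6 + 68 * 88/125 = 6734/125
Step 5: (Check: u2 = d2 + r2*t = 5016/125; u1+u2 = 6734/125 + 5016/125 = 94, on the frontier.)

6734/125


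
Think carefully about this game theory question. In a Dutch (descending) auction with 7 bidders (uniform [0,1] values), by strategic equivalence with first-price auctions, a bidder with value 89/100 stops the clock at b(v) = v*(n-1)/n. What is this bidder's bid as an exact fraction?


Step 1: Dutch auctions are strategically equivalent to first-price auctions
Step 2: The equilibrium bid is b(v) = v*(n-1)/n
Step 3: b = 89/100 * 6/7
Step 4: b = 267/350

267/350


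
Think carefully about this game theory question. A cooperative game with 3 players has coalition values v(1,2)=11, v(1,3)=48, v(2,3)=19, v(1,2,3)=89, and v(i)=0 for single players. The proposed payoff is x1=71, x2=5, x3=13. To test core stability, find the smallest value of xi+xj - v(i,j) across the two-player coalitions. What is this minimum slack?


Step 1: Slack for coalition (1,2): x1+x2 - v12 = 76 - 11 = 65
Step 2: Slack for coalition (1,3): x1+x3 - v13 = 84 - 48 = 36
Step 3: Slack for coalition (2,3): x2+x3 - v23 = 18 - 19 = -1
Step 4: Minimum slack = min(65, 36, -1) = -1, attained by (2,3); coalition (2,3) can block (slack < 0), so the allocation is not in the core

-1


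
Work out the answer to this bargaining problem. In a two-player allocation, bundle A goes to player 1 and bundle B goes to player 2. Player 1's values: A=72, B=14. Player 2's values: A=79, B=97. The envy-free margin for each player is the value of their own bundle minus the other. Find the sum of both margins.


Step 1: Player 1's margin = v1(A) - v1(B) = 72 - 14 = 58
Step 2: Player 2's margin = v2(B) - v2(A) = 97 - 79 = 18
Step 3: Total margin = 58 + 18 = 76

76


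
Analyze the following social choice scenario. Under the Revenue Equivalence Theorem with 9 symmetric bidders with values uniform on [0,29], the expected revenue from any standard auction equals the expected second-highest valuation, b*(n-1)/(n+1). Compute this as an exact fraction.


Step 1: By Revenue Equivalence, expected revenue = b*(n-1)/(n+1)
Step 2: Substituting n = 9, b = 29
Step 3: Revenue = 29*(9-1)/(9+1) = 29*8/10
Step 4: Revenue = 232/10 = 116/5

116/5


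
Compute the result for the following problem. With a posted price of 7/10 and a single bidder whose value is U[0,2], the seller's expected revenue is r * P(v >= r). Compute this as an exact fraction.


Step 1: Posted price r = 7/10, value support [0,2]
Step 2: P(v >= r) = (2 - 7/10)/2 = 13/20
Step 3: Expected revenue = r * P(v >= r) = 7/10 * 13/20
Step 4: Revenue = 91/200

91/200


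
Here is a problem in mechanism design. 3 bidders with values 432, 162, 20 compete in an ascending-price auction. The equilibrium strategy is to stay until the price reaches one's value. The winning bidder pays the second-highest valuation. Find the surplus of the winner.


Step 1: Identify the highest value: 432
Step 2: Identify the second-highest value: 162
Step 3: The final price = second-highest value = 162
Step 4: Surplus = 432 - 162 = 270

270


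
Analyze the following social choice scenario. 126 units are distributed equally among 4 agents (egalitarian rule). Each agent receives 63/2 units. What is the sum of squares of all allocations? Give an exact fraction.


Step 1: Each agent's share = 126/4 = 63/2
Step 2: Square of each share = (63/2)^2 = 3969/4
Step 3: Sum of squares = 4 * 3969/4 = 3969

3969


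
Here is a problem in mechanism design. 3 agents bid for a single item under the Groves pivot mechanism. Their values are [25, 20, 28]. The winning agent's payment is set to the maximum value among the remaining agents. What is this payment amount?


Step 1: The efficient winner is agent 2 with value 28
Step 2: Other agents' values: [25, 20]
Step 3: Pivot payment = max(others) = 25
Step 4: The winner pays 25

25


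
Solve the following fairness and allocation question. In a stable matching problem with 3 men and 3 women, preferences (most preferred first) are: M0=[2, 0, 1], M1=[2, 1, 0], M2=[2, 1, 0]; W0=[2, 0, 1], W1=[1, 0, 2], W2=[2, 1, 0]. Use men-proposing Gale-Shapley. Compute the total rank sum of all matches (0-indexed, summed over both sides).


Step 1: Run Gale-Shapley (men propose, women hold best offer):
  M0 proposes to W2; she accepts
  M1 proposes to W2; she switches from M0
  M2 proposes to W2; she switches from M1
  M0 proposes to W0; she accepts
  M1 proposes to W1; she accepts
Step 2: Final matching: W0-M0, W1-M1, W2-M2
Step 3: 0-indexed ranks (man's rank of his match, then woman's): 1 + 1 + 1 + 0 + 0 + 0
Step 4: Total rank sum = 3

3


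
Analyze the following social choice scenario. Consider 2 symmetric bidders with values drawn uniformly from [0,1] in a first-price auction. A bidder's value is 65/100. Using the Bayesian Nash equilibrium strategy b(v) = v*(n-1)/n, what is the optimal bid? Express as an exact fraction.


Step 1: The symmetric BNE bidding function is b(v) = v * (n-1) / n
Step 2: Substitute v = 13/20 and n = 2
Step 3: b = 13/20 * 1/2
Step 4: b = 13/40

13/40


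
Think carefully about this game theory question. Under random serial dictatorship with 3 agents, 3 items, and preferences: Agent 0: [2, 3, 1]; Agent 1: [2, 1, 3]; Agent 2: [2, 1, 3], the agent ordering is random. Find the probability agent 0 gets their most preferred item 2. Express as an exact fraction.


Step 1: Agent 0 wants item 2
Step 2: There are 6 possible orderings of agents
Step 3: In 2 orderings, agent 0 gets item 2
Step 4: Probability = 2/6 = 1/3

1/3


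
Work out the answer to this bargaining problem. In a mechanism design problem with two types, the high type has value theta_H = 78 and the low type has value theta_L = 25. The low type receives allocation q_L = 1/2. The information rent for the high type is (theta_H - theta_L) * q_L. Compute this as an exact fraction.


Step 1: theta_H - theta_L = 78 - 25 = 53
Step 2: Information rent = (theta_H - theta_L) * q_L
Step 3: = 53 * 1/2
Step 4: = 53/2

53/2


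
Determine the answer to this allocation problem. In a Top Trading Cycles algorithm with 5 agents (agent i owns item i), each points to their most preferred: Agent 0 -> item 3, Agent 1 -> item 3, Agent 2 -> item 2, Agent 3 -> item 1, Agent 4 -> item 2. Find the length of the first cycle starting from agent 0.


Step 1: Trace the pointer graph from agent 0: 0 -> 3 -> 1 -> 3
Step 2: A cycle is detected when we revisit agent 3
Step 3: The cycle is: 3 -> 1 -> 3
Step 4: Cycle length = 2

2


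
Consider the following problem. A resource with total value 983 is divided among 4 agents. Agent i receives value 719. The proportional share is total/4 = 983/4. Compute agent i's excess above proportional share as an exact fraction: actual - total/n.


Step 1: Proportional share = 983/4
Step 2: Agent's actual allocation = 719
Step 3: Excess = 719 - 983/4 = 1893/4

1893/4


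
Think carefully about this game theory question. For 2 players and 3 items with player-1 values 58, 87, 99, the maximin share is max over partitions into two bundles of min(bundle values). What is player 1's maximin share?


Step 1: Item values = 58, 87, 99
Step 2: Enumerate all 2-bundle partitions and take the smaller bundle:
  Partition 1: {58} vs {87,99} -> bundles 58, 186; min = 58
  Partition 2: {87} vs {58,99} -> bundles 87, 157; min = 87
  Partition 3: {99} vs {58,87} -> bundles 99, 145; min = 99
Step 3: MMS = max(58, 87, 99) = 99

99


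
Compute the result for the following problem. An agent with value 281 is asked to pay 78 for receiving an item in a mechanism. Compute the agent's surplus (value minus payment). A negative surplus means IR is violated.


Step 1: Surplus = value - payment = 281 - 78 = 203
Step 2: IR is satisfied (surplus >= 0)

203


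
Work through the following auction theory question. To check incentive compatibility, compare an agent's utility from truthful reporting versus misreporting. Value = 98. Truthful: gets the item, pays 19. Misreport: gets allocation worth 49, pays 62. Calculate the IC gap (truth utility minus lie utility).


Step 1: U(truth) = value - payment = 98 - 19 = 79
Step 2: U(lie) = allocation - payment = 49 - 62 = -13
Step 3: IC gap = 79 - (-13) = 92

92


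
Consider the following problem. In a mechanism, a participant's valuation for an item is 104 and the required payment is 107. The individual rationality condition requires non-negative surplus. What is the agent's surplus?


Step 1: Surplus = value - payment = 104 - 107 = -3
Step 2: IR is violated (surplus < 0)

-3


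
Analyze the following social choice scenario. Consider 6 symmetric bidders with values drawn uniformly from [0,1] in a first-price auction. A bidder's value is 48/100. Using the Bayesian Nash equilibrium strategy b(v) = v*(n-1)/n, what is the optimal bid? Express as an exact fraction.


Step 1: The symmetric BNE bidding function is b(v) = v * (n-1) / n
Step 2: Substitute v = 12/25 and n = 6
Step 3: b = 12/25 * 5/6
Step 4: b = 2/5

2/5


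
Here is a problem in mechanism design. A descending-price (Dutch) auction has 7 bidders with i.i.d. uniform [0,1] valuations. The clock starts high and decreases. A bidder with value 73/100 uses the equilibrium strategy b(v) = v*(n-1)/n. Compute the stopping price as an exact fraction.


Step 1: Dutch auctions are strategically equivalent to first-price auctions
Step 2: The equilibrium bid is b(v) = v*(n-1)/n
Step 3: b = 73/100 * 6/7
Step 4: b = 219/350

219/350


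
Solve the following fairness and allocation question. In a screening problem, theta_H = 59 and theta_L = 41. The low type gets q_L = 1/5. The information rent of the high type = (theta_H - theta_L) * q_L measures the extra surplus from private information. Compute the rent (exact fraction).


Step 1: theta_H - theta_L = 59 - 41 = 18
Step 2: Information rent = (theta_H - theta_L) * q_L
Step 3: = 18 * 1/5
Step 4: = 18/5

18/5


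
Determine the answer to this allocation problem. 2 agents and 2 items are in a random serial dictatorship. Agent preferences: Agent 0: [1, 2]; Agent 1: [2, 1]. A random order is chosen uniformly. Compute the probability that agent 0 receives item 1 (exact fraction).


Step 1: Agent 0 wants item 1
Step 2: There are 2 possible orderings of agents
Step 3: In 2 orderings, agent 0 gets item 1
Step 4: Probability = 2/2 = 1

1


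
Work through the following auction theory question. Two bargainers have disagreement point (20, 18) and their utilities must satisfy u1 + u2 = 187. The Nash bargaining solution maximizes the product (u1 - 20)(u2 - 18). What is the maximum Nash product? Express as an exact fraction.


Step 1: The Nash solution splits surplus symmetrically above the disagreement point
Step 2: u1 = (total + d1 - d2)/2 = (187 + 20 - 18)/2 = 189/2
Step 3: u2 = (total - d1 + d2)/2 = (187 - 20 + 18)/2 = 185/2
Step 4: Nash product = (189/2 - 20) * (185/2 - 18)
Step 5: = 149/2 * 149/2 = 22201/4

22201/4


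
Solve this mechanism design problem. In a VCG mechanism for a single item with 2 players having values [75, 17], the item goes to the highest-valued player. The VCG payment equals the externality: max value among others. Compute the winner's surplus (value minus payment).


Step 1: The winner is the agent with the highest value: agent 0 with value 75
Step 2: Values of other agents: [17]
Step 3: VCG payment = max of others' values = 17
Step 4: Surplus = 75 - 17 = 58

58


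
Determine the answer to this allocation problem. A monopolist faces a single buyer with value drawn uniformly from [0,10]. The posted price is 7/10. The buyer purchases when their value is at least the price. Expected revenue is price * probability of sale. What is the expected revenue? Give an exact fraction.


Step 1: Posted price r = 7/10, value support [0,10]
Step 2: P(v >= r) = (10 - 7/10)/10 = 93/100
Step 3: Expected revenue = r * P(v >= r) = 7/10 * 93/100
Step 4: Revenue = 651/1000

651/1000


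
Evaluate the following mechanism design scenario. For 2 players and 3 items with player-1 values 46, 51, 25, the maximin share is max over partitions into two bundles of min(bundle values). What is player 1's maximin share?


Step 1: Item values = 46, 51, 25
Step 2: Enumerate all 2-bundle partitions and take the smaller bundle:
  Partition 1: {46} vs {51,25} -> bundles 46, 76; min = 46
  Partition 2: {51} vs {46,25} -> bundles 51, 71; min = 51
  Partition 3: {25} vs {46,51} -> bundles 25, 97; min = 25
Step 3: MMS = max(46, 51, 25) = 51

51


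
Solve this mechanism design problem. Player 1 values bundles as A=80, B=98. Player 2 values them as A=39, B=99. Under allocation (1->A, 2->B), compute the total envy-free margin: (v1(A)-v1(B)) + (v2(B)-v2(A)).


Step 1: Player 1's margin = v1(A) - v1(B) = 80 - 98 = -18
Step 2: Player 2's margin = v2(B) - v2(A) = 99 - 39 = 60
Step 3: Total margin = -18 + 60 = 42

42


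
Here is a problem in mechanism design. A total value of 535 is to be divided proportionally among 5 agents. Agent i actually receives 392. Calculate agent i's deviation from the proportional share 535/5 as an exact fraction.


Step 1: Proportional share = 535/5 = 107
Step 2: Agent's actual allocation = 392
Step 3: Excess = 392 - 107 = 285

285


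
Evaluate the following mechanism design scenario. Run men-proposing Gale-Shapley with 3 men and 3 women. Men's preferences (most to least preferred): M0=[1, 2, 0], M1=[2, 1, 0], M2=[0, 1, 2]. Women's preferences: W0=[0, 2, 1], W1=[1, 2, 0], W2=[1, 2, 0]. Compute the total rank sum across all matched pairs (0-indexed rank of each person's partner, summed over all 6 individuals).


Step 1: Run Gale-Shapley (men propose, women hold best offer):
  M0 proposes to W1; she accepts
  M1 proposes to W2; she accepts
  M2 proposes to W0; she accepts
Step 2: Final matching: W0-M2, W1-M0, W2-M1
Step 3: 0-indexed ranks (man's rank of his match, then woman's): 0 + 1 + 0 + 2 + 0 + 0
Step 4: Total rank sum = 3

3


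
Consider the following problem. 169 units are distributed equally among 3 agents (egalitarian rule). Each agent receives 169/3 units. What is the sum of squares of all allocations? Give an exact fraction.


Step 1: Each agent's share = 169/3
Step 2: Square of each share = (169/3)^2 = 28561/9
Step 3: Sum of squares = 3 * 28561/9 = 28561/3

28561/3


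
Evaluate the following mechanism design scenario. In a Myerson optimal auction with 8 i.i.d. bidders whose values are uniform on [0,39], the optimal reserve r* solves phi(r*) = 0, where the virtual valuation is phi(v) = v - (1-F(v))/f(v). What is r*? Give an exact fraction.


Step 1: For U[0,39], F(v) = v/39 and f(v) = 1/39
Step 2: phi(v) = v - (1 - v/39)/(1/39) = v - (39 - v) = 2v - 39
Step 3: Set phi(r*) = 0: 2r* - 39 = 0
Step 4: r* = 39/2 (the number of bidders n = 8 does not enter)

39/2


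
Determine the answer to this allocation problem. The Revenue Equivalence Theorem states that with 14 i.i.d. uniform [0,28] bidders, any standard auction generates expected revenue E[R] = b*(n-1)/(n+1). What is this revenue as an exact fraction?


Step 1: By Revenue Equivalence, expected revenue = b*(n-1)/(n+1)
Step 2: Substituting n = 14, b = 28
Step 3: Revenue = 28*(14-1)/(14+1) = 28*13/15
Step 4: Revenue = 364/15

364/15


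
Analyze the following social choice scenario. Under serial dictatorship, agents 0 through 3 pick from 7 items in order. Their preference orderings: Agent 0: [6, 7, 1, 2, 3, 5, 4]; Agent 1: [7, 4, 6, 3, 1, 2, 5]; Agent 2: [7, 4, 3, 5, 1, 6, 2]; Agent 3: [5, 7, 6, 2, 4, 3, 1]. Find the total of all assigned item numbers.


Step 1: Agent 0 picks item 6
Step 2: Agent 1 picks item 7
Step 3: Agent 2 picks item 4
Step 4: Agent 3 picks item 5
Step 5: Sum = 6 + 7 + 4 + 5 = 22

22


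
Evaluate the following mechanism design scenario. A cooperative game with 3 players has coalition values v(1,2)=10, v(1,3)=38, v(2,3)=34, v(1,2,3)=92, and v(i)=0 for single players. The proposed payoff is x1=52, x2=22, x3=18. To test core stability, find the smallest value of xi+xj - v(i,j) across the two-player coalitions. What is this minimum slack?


Step 1: Slack for coalition (1,2): x1+x2 - v12 = 74 - 10 = 64
Step 2: Slack for coalition (1,3): x1+x3 - v13 = 70 - 38 = 32
Step 3: Slack for coalition (2,3): x2+x3 - v23 = 40 - 34 = 6
Step 4: Minimum slack = min(64, 32, 6) = 6, attained by (2,3); no pair can gain by deviating, so the allocation is in the core

6


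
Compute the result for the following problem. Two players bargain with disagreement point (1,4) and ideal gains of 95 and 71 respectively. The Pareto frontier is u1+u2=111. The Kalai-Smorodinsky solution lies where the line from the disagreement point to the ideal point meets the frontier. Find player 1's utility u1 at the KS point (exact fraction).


Step 1: At the KS point, (u1-d1)/r1 = (u2-d2)/r2 = t and u1+u2 = 111
Step 2: u1 = d1 + r1*t and u2 = d2 + r2*t, so (d1 + r1*t) + (d2 + r2*t) = 111
Step 3: t = (111 - 1 - 4)/(95 + 71) = 106/166 = 53/83
Step 4: u1 = d1 + r1*t = 1 + 95 * 53/83 = 5118/83
Step 5: (Check: u2 = d2 + r2*t = 4095/83; u1+u2 = 5118/83 + 4095/83 = 111, on the frontier.)

5118/83


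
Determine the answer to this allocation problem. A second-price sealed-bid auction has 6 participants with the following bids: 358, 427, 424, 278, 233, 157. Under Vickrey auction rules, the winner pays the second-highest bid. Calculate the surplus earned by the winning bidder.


Step 1: Sort bids in descending order: 427, 424, 358, 278, 233, 157
Step 2: The winning bid is the highest: 427
Step 3: The payment equals the second-highest bid: 424
Step 4: Surplus = winner's bid - payment = 427 - 424 = 3

3


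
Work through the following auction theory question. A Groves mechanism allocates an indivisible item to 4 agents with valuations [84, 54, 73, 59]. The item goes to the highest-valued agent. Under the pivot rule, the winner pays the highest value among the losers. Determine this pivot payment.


Step 1: The efficient winner is agent 0 with value 84
Step 2: Other agents' values: [54, 73, 59]
Step 3: Pivot payment = max(others) = 73
Step 4: The winner pays 73

73


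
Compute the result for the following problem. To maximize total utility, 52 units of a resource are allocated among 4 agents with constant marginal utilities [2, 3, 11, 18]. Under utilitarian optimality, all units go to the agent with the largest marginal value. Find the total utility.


Step 1: The marginal utilities are [2, 3, 11, 18]
Step 2: The highest marginal utility is 18
Step 3: All 52 units go to that agent
Step 4: Total utility = 18 * 52 = 936

936


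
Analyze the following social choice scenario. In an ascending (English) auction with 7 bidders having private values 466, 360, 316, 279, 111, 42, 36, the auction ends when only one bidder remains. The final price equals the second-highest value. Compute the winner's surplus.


Step 1: Identify the highest value: 466
Step 2: Identify the second-highest value: 360
Step 3: The final price = second-highest value = 360
Step 4: Surplus = 466 - 360 = 106

106


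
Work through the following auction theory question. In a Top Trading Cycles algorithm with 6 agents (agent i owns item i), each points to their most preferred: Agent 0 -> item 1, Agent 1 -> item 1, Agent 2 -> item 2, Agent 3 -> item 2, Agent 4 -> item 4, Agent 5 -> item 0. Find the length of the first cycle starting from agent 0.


Step 1: Trace the pointer graph from agent 0: 0 -> 1 -> 1
Step 2: A cycle is detected when we revisit agent 1
Step 3: The cycle is: 1 -> 1
Step 4: Cycle length = 1

1


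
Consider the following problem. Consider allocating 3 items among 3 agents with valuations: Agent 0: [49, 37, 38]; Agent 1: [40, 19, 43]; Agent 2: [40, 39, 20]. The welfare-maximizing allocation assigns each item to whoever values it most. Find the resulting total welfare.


Step 1: For each item, find the maximum value among all agents.
Step 2: Item 0 -> Agent 0 (value 49)
Step 3: Item 1 -> Agent 2 (value 39)
Step 4: Item 2 -> Agent 1 (value 43)
Step 5: Total welfare = 49 + 39 + 43 = 131

131


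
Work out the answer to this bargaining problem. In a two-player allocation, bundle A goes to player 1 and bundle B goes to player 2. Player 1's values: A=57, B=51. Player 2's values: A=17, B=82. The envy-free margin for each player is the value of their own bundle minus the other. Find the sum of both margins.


Step 1: Player 1's margin = v1(A) - v1(B) = 57 - 51 = 6
Step 2: Player 2's margin = v2(B) - v2(A) = 82 - 17 = 65
Step 3: Total margin = 6 + 65 = 71

71


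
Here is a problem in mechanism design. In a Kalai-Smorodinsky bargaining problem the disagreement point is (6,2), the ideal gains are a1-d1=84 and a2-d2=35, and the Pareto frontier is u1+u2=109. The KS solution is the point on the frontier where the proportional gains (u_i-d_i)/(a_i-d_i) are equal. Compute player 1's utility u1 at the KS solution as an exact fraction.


Step 1: At the KS point, (u1-d1)/r1 = (u2-d2)/r2 = t and u1+u2 = 109
Step 2: u1 = d1 + r1*t and u2 = d2 + r2*t, so (d1 + r1*t) + (d2 + r2*t) = 109
Step 3: t = (109 - 6 - 2)/(84 + 35) = 101/119
Step 4: u1 = d1 + r1*t = 6 + 84 * 101/119 = 1314/17
Step 5: (Check: u2 = d2 + r2*t = 539/17; u1+u2 = 1314/17 + 539/17 = 109, on the frontier.)

1314/17


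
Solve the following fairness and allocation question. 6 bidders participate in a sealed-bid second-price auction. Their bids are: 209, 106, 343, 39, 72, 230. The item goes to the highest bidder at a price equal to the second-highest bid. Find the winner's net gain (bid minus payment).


Step 1: Sort bids in descending order: 343, 230, 209, 106, 72, 39
Step 2: The winning bid is the highest: 343
Step 3: The payment equals the second-highest bid: 230
Step 4: Surplus = winner's bid - payment = 343 - 230 = 113

113


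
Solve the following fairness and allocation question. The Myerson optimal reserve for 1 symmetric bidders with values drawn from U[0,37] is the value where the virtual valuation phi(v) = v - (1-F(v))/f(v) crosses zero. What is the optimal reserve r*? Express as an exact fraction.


Step 1: For U[0,37], F(v) = v/37 and f(v) = 1/37
Step 2: phi(v) = v - (1 - v/37)/(1/37) = v - (37 - v) = 2v - 37
Step 3: Set phi(r*) = 0: 2r* - 37 = 0
Step 4: r* = 37/2 (the number of bidders n = 1 does not enter)

37/2


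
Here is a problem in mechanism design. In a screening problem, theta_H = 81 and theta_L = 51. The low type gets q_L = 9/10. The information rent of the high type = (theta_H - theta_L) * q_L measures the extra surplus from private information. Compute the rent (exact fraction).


Step 1: theta_H - theta_L = 81 - 51 = 30
Step 2: Information rent = (theta_H - theta_L) * q_L
Step 3: = 30 * 9/10
Step 4: = 27

27


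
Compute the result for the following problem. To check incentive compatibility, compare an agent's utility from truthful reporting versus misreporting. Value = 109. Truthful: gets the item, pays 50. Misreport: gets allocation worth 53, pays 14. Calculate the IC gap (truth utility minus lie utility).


Step 1: U(truth) = value - payment = 109 - 50 = 59
Step 2: U(lie) = allocation - payment = 53 - 14 = 39
Step 3: IC gap = 59 - 39 = 20

20


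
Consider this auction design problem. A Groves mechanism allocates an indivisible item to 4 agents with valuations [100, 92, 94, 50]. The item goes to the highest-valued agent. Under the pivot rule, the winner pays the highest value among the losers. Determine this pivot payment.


Step 1: The efficient winner is agent 0 with value 100
Step 2: Other agents' values: [92, 94, 50]
Step 3: Pivot payment = max(others) = 94
Step 4: The winner pays 94

94


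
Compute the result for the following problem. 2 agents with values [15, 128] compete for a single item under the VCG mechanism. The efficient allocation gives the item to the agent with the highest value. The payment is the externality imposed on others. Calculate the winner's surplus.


Step 1: The winner is the agent with the highest value: agent 1 with value 128
Step 2: Values of other agents: [15]
Step 3: VCG payment = max of others' values = 15
Step 4: Surplus = 128 - 15 = 113

113


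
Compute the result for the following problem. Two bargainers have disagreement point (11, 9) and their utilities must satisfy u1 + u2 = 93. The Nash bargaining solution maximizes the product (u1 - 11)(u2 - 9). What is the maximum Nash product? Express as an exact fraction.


Step 1: The Nash solution splits surplus symmetrically above the disagreement point
Step 2: u1 = (total + d1 - d2)/2 = (93 + 11 - 9)/2 = 95/2
Step 3: u2 = (total - d1 + d2)/2 = (93 - 11 + 9)/2 = 91/2
Step 4: Nash product = (95/2 - 11) * (91/2 - 9)
Step 5: = 73/2 * 73/2 = 5329/4

5329/4


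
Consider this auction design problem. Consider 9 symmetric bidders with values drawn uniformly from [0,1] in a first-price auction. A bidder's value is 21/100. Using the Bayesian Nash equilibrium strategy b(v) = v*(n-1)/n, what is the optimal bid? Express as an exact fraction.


Step 1: The symmetric BNE bidding function is b(v) = v * (n-1) / n
Step 2: Substitute v = 21/100 and n = 9
Step 3: b = 21/100 * 8/9
Step 4: b = 14/75

14/75


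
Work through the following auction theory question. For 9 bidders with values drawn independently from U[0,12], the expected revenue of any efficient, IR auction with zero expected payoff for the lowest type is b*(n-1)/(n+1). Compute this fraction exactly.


Step 1: By Revenue Equivalence, expected revenue = b*(n-1)/(n+1)
Step 2: Substituting n = 9, b = 12
Step 3: Revenue = 12*(9-1)/(9+1) = 12*8/10
Step 4: Revenue = 96/10 = 48/5

48/5


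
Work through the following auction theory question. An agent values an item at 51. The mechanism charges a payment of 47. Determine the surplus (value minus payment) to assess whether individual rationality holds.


Step 1: Surplus = value - payment = 51 - 47 = 4
Step 2: IR is satisfied (surplus >= 0)

4


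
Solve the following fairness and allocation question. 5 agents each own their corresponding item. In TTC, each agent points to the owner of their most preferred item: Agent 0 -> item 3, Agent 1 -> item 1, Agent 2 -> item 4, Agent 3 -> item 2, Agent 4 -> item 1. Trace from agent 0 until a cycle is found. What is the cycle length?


Step 1: Trace the pointer graph from agent 0: 0 -> 3 -> 2 -> 4 -> 1 -> 1
Step 2: A cycle is detected when we revisit agent 1
Step 3: The cycle is: 1 -> 1
Step 4: Cycle length = 1

1


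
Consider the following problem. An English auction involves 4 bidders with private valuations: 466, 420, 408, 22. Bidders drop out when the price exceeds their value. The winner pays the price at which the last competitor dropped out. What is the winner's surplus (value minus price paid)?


Step 1: Identify the highest value: 466
Step 2: Identify the second-highest value: 420
Step 3: The final price = second-highest value = 420
Step 4: Surplus = 466 - 420 = 46

46


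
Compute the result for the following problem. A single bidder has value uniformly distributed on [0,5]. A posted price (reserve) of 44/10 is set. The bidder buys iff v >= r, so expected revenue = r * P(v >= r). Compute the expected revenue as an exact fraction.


Step 1: Posted price r = 22/5, value support [0,5]
Step 2: P(v >= r) = (5 - 22/5)/5 = 3/25
Step 3: Expected revenue = r * P(v >= r) = 22/5 * 3/25
Step 4: Revenue = 66/125

66/125


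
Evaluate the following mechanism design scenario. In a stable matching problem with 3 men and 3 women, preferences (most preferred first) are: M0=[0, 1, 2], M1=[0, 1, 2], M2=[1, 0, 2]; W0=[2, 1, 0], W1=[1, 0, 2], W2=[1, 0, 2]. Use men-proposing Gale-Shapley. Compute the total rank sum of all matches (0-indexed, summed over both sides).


Step 1: Run Gale-Shapley (men propose, women hold best offer):
  M0 proposes to W0; she accepts
  M1 proposes to W0; she switches from M0
  M2 proposes to W1; she accepts
  M0 proposes to W1; she switches from M2
  M2 proposes to W0; she switches from M1
  M1 proposes to W1; she switches from M0
  M0 proposes to W2; she accepts
Step 2: Final matching: W0-M2, W1-M1, W2-M0
Step 3: 0-indexed ranks (man's rank of his match, then woman's): 1 + 0 + 1 + 0 + 2 + 1
Step 4: Total rank sum = 5

5


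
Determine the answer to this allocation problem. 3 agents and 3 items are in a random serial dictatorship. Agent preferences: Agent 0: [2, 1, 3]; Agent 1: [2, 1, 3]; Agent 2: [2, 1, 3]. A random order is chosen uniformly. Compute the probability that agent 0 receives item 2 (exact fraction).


Step 1: Agent 0 wants item 2
Step 2: There are 6 possible orderings of agents
Step 3: In 2 orderings, agent 0 gets item 2
Step 4: Probability = 2/6 = 1/3

1/3


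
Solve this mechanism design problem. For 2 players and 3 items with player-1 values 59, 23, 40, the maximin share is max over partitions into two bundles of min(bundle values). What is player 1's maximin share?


Step 1: Item values = 59, 23, 40
Step 2: Enumerate all 2-bundle partitions and take the smaller bundle:
  Partition 1: {59} vs {23,40} -> bundles 59, 63; min = 59
  Partition 2: {23} vs {59,40} -> bundles 23, 99; min = 23
  Partition 3: {40} vs {59,23} -> bundles 40, 82; min = 40
Step 3: MMS = max(59, 23, 40) = 59

59


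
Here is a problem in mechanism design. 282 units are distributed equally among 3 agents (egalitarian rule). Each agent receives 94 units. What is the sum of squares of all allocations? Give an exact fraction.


Step 1: Each agent's share = 282/3 = 94
Step 2: Square of each share = (94)^2 = 8836
Step 3: Sum of squares = 3 * 8836 = 26508

26508


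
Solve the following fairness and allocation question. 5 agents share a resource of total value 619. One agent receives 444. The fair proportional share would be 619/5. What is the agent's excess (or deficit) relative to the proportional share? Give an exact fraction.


Step 1: Proportional share = 619/5
Step 2: Agent's actual allocation = 444
Step 3: Excess = 444 - 619/5 = 1601/5

1601/5


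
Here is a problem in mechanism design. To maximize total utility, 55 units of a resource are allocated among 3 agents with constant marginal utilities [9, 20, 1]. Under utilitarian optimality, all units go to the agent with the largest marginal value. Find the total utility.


Step 1: The marginal utilities are [9, 20, 1]
Step 2: The highest marginal utility is 20
Step 3: All 55 units go to that agent
Step 4: Total utility = 20 * 55 = 1100

1100


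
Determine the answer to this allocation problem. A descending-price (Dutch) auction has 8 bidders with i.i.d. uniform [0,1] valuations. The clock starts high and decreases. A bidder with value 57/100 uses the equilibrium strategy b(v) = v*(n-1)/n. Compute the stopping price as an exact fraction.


Step 1: Dutch auctions are strategically equivalent to first-price auctions
Step 2: The equilibrium bid is b(v) = v*(n-1)/n
Step 3: b = 57/100 * 7/8
Step 4: b = 399/800

399/800


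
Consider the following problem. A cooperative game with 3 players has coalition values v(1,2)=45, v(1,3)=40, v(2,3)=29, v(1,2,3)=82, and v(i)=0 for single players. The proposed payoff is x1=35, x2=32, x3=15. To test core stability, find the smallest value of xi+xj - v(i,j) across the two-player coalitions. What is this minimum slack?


Step 1: Slack for coalition (1,2): x1+x2 - v12 = 67 - 45 = 22
Step 2: Slack for coalition (1,3): x1+x3 - v13 = 50 - 40 = 10
Step 3: Slack for coalition (2,3): x2+x3 - v23 = 47 - 29 = 18
Step 4: Minimum slack = min(22, 10, 18) = 10, attained by (1,3); no pair can gain by deviating, so the allocation is in the core

10


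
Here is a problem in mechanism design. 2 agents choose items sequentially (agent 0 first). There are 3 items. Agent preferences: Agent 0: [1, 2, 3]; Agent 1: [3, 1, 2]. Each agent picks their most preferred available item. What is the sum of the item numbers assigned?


Step 1: Agent 0 picks item 1
Step 2: Agent 1 picks item 3
Step 3: Sum = 1 + 3 = 4

4


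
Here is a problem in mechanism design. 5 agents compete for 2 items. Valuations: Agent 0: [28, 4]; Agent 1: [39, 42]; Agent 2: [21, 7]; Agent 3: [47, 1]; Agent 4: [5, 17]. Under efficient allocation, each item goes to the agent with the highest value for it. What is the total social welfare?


Step 1: For each item, find the maximum value among all agents.
Step 2: Item 0 -> Agent 3 (value 47)
Step 3: Item 1 -> Agent 1 (value 42)
Step 4: Total welfare = 47 + 42 = 89

89


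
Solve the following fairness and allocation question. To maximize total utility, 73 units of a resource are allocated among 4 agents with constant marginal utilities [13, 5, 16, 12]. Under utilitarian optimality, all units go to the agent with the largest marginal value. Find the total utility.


Step 1: The marginal utilities are [13, 5, 16, 12]
Step 2: The highest marginal utility is 16
Step 3: All 73 units go to that agent
Step 4: Total utility = 16 * 73 = 1168

1168


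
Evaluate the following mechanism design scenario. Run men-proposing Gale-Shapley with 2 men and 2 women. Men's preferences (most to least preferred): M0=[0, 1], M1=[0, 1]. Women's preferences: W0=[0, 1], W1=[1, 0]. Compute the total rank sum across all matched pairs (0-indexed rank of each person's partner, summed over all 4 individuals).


Step 1: Run Gale-Shapley (men propose, women hold best offer):
  M0 proposes to W0; she accepts
  M1 proposes to W0; rejected
  M1 proposes to W1; she accepts
Step 2: Final matching: W0-M0, W1-M1
Step 3: 0-indexed ranks (man's rank of his match, then woman's): 0 + 0 + 1 + 0
Step 4: Total rank sum = 1

1


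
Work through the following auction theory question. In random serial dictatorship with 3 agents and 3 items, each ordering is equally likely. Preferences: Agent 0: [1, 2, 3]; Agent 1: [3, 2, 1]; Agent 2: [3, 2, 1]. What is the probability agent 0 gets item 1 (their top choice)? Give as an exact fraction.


Step 1: Agent 0 wants item 1
Step 2: There are 6 possible orderings of agents
Step 3: In 6 orderings, agent 0 gets item 1
Step 4: Probability = 6/6 = 1

1


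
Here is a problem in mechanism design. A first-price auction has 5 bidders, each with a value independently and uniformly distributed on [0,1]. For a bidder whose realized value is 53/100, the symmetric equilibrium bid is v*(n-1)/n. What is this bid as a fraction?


Step 1: The symmetric BNE bidding function is b(v) = v * (n-1) / n
Step 2: Substitute v = 53/100 and n = 5
Step 3: b = 53/100 * 4/5
Step 4: b = 53/125

53/125


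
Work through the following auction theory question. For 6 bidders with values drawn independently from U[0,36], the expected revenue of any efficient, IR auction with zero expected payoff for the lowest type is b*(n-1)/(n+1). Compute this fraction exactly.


Step 1: By Revenue Equivalence, expected revenue = b*(n-1)/(n+1)
Step 2: Substituting n = 6, b = 36
Step 3: Revenue = 36*(6-1)/(6+1) = 36*5/7
Step 4: Revenue = 180/7

180/7
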